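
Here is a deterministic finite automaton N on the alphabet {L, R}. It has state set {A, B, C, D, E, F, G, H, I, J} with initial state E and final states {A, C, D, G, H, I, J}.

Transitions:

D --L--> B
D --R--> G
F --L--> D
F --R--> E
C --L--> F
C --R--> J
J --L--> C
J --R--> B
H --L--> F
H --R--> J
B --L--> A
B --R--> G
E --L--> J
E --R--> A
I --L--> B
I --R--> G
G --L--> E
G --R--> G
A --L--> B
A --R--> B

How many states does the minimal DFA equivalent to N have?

Reachable states from the start: {A,B,C,D,E,F,G,J}. Unreachable: {H,I} — drop them.
Initial partition by acceptance: {A,C,D,G,J} | {B,E,F}.
Refine {A,C,D,G,J} on symbol L: members go to different blocks, giving {A,C,D,G} and {J}.
Split {A,C,D,G} by δ(·,R) → {D,G} and {A} and {C}.
Split {B,E,F} by δ(·,L) → {B} and {E} and {F}.
Split {D,G} by δ(·,L) → {D} and {G}.
The partition is now stable with 8 blocks: {D} | {B} | {J} | {A} | {C} | {E} | {F} | {G}.

8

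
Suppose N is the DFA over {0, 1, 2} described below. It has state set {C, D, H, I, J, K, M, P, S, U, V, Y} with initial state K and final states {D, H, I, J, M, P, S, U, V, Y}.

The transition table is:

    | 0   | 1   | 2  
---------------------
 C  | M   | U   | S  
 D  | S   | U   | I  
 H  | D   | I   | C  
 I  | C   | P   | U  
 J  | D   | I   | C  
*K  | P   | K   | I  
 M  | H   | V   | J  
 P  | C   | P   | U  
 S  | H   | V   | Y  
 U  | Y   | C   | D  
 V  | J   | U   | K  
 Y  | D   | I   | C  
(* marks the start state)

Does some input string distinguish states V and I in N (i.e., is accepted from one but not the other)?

All states are reachable from the start state.
Start with accepting vs non-accepting: {D,H,I,J,M,P,S,U,V,Y} | {C,K}.
On input 0, block {D,H,I,J,M,P,S,U,V,Y} splits into {D,H,J,M,S,U,V,Y} and {I,P}.
Refine {D,H,J,M,S,U,V,Y} on symbol 1: members go to different blocks, giving {D,M,S,V} and {H,J,Y} and {U}.
On input 0, block {D,M,S,V} splits into {M,S,V} and {D}.
Split {M,S,V} by δ(·,1) → {M,S} and {V}.
On input 0, block {C,K} splits into {C} and {K}.
Stable partition: {M,S} | {C} | {I,P} | {H,J,Y} | {U} | {D} | {V} | {K} — 8 equivalence classes.
V and I end up in different blocks, so they are distinguishable. For instance, the string '0' is accepted from only V.

Yes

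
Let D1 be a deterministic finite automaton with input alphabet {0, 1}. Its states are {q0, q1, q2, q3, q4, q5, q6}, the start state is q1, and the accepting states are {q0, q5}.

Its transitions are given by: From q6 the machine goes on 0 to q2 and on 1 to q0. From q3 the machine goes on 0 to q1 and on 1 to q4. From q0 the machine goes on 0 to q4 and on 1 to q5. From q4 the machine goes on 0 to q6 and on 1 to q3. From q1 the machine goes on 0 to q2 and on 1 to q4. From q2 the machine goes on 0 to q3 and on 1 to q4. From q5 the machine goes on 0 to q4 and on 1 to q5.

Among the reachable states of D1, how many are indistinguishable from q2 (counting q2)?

P0 = {q0,q5} | {q1,q2,q3,q4,q6}.
On input 1, block {q1,q2,q3,q4,q6} splits into {q1,q2,q3,q4} and {q6}.
Split {q1,q2,q3,q4} by δ(·,0) → {q1,q2,q3} and {q4}.
No further refinement is possible. Final partition (4 blocks): {q0,q5} | {q1,q2,q3} | {q6} | {q4}.
The equivalence class containing q2 is {q1,q2,q3}, of size 3.

3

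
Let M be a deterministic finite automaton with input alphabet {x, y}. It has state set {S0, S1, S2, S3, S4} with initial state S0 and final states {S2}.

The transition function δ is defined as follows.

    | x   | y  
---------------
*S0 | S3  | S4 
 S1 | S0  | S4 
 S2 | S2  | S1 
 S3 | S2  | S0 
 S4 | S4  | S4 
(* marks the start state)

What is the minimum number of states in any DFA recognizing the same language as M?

5

All states are reachable from the start state.
Initial partition by acceptance: {S2} | {S0,S1,S3,S4}.
Refine {S0,S1,S3,S4} on symbol x: members go to different blocks, giving {S0,S1,S4} and {S3}.
On input x, block {S0,S1,S4} splits into {S1,S4} and {S0}.
On input x, block {S1,S4} splits into {S1} and {S4}.
No further refinement is possible. Final partition (5 blocks): {S2} | {S1} | {S3} | {S0} | {S4}.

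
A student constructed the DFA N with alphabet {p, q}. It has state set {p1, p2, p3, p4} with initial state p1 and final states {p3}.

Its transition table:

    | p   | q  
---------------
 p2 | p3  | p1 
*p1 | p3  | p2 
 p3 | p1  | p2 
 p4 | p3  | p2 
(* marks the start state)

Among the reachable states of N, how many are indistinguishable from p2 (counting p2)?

First remove the unreachable states {p4}; 3 states remain.
Initial partition by acceptance: {p3} | {p1,p2}.
The partition is now stable with 2 blocks: {p3} | {p1,p2}.
The equivalence class containing p2 is {p1,p2}, of size 2.

2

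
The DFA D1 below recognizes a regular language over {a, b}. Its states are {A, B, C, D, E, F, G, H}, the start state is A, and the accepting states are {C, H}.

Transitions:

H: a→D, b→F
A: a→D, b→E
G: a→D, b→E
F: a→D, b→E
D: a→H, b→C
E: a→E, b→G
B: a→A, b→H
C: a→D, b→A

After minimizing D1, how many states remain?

4

First remove the unreachable states {B}; 7 states remain.
Start with accepting vs non-accepting: {C,H} | {A,D,E,F,G}.
Split {A,D,E,F,G} by δ(·,a) → {A,E,F,G} and {D}.
Refine {A,E,F,G} on symbol a: members go to different blocks, giving {A,F,G} and {E}.
No further refinement is possible. Final partition (4 blocks): {C,H} | {A,F,G} | {D} | {E}.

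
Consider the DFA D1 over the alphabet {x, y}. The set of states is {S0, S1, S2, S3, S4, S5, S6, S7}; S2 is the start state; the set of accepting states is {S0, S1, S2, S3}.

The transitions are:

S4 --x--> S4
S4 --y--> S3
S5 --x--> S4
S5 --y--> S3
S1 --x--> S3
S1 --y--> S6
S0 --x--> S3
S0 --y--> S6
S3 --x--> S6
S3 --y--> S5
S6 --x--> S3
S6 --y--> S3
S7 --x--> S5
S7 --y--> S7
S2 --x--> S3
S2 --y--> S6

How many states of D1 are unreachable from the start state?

3

Starting at S2 and following transitions, the reachable set is {S2, S3, S4, S5, S6}. That leaves S0, S1, S7 unreachable — 3 in total.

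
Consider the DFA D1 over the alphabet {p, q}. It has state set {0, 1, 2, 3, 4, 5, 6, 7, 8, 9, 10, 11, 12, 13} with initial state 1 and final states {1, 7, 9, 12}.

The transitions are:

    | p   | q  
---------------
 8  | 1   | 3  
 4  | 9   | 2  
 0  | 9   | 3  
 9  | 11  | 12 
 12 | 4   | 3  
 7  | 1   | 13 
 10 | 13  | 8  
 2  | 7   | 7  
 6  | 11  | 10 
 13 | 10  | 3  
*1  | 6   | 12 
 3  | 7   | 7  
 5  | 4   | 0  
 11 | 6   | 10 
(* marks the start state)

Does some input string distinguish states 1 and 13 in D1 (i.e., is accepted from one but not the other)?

Reachable states from the start: {1,2,3,4,6,7,8,9,10,11,12,13}. Unreachable: {0,5} — drop them.
Start with accepting vs non-accepting: {1,7,9,12} | {2,3,4,6,8,10,11,13}.
Refine {1,7,9,12} on symbol p: members go to different blocks, giving {1,9,12} and {7}.
Refine {1,9,12} on symbol q: members go to different blocks, giving {1,9} and {12}.
Split {2,3,4,6,8,10,11,13} by δ(·,p) → {6,10,11,13} and {2,3} and {4,8}.
On input q, block {6,10,11,13} splits into {6,11} and {10} and {13}.
Stable partition: {1,9} | {6,11} | {7} | {12} | {2,3} | {4,8} | {10} | {13} — 8 equivalence classes.
1 and 13 end up in different blocks, so they are distinguishable. For instance, the string 'ε' is accepted from only 1.

Yes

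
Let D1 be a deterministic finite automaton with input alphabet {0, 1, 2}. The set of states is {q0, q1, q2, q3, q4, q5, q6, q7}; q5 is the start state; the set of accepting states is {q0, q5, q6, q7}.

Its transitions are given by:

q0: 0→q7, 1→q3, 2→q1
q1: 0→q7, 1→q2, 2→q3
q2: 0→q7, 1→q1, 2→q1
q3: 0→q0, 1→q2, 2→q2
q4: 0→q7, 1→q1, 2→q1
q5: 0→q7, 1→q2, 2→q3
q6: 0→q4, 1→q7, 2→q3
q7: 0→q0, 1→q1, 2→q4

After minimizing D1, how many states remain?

Reachable states from the start: {q0,q1,q2,q3,q4,q5,q7}. Unreachable: {q6} — drop them.
P0 = {q0,q5,q7} | {q1,q2,q3,q4}.
No further refinement is possible. Final partition (2 blocks): {q0,q5,q7} | {q1,q2,q3,q4}.

2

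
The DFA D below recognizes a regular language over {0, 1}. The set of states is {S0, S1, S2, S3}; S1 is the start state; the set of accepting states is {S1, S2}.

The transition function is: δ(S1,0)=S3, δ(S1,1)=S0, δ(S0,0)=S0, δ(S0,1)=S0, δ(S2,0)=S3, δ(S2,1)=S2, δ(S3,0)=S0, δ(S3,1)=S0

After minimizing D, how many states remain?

2

States {S2} cannot be reached from the start state, so discard them.
Initial partition by acceptance: {S1} | {S0,S3}.
The partition is now stable with 2 blocks: {S1} | {S0,S3}.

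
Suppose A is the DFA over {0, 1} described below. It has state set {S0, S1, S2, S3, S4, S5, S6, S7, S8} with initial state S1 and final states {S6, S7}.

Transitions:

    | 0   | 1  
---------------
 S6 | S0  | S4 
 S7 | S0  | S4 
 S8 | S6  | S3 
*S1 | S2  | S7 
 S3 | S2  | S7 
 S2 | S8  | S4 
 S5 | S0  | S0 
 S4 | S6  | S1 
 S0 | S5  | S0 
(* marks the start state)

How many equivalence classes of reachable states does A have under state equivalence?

5

Start with accepting vs non-accepting: {S6,S7} | {S0,S1,S2,S3,S4,S5,S8}.
Refine {S0,S1,S2,S3,S4,S5,S8} on symbol 0: members go to different blocks, giving {S0,S1,S2,S3,S5} and {S4,S8}.
Split {S0,S1,S2,S3,S5} by δ(·,0) → {S0,S1,S3,S5} and {S2}.
Refine {S0,S1,S3,S5} on symbol 0: members go to different blocks, giving {S0,S5} and {S1,S3}.
Stable partition: {S6,S7} | {S0,S5} | {S4,S8} | {S2} | {S1,S3} — 5 equivalence classes.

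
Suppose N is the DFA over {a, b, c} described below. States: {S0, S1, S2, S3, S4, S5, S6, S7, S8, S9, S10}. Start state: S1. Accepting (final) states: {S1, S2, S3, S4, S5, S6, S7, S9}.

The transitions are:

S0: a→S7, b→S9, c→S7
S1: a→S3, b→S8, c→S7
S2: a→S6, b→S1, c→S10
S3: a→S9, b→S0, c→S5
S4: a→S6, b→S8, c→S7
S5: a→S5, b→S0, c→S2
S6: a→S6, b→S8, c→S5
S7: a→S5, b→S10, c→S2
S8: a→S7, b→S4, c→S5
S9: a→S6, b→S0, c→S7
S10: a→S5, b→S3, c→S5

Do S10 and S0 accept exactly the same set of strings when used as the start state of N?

Yes

All states are reachable from the start state.
P0 = {S1,S2,S3,S4,S5,S6,S7,S9} | {S0,S8,S10}.
On input b, block {S1,S2,S3,S4,S5,S6,S7,S9} splits into {S1,S3,S4,S5,S6,S7,S9} and {S2}.
Refine {S1,S3,S4,S5,S6,S7,S9} on symbol c: members go to different blocks, giving {S1,S3,S4,S6,S9} and {S5,S7}.
Stable partition: {S1,S3,S4,S6,S9} | {S0,S8,S10} | {S2} | {S5,S7} — 4 equivalence classes.
S10 and S0 lie in the same block of the stable partition, so they are equivalent — no string distinguishes them.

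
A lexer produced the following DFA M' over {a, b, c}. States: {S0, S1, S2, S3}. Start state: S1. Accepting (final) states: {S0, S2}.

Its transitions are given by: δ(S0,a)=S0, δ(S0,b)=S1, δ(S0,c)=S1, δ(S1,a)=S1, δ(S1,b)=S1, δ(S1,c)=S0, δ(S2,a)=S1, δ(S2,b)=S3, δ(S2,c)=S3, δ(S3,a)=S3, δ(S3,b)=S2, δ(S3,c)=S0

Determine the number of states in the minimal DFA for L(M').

States {S2,S3} cannot be reached from the start state, so discard them.
P0 = {S0} | {S1}.
Stable partition: {S0} | {S1} — 2 equivalence classes.

2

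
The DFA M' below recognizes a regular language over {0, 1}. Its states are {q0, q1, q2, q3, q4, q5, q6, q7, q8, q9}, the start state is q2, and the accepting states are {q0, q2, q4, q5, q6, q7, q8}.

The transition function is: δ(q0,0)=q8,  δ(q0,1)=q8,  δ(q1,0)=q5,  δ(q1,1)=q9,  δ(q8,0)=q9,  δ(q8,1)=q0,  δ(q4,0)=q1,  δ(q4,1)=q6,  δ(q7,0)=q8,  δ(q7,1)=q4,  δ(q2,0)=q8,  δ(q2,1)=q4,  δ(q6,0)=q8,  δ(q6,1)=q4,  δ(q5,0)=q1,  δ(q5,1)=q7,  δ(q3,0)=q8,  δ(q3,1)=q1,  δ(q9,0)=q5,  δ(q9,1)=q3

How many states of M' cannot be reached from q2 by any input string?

0

Exploring from q2, all states are eventually visited, so none are unreachable.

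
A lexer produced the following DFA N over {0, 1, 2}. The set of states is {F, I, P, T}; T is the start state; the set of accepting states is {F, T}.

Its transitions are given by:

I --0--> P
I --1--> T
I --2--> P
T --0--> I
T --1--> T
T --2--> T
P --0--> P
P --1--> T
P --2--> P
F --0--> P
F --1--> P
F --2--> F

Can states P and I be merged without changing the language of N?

Yes

Reachable states from the start: {I,P,T}. Unreachable: {F} — drop them.
P0 = {T} | {I,P}.
The partition is now stable with 2 blocks: {T} | {I,P}.
P and I lie in the same block of the stable partition, so they are equivalent — no string distinguishes them.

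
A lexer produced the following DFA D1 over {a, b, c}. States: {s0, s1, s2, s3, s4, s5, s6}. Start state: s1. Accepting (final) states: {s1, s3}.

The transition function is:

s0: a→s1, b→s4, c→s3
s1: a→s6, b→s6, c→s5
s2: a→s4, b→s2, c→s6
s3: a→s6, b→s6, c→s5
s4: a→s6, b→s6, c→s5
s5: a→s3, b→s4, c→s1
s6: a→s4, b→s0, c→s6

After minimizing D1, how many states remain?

4

Reachable states from the start: {s0,s1,s3,s4,s5,s6}. Unreachable: {s2} — drop them.
Start with accepting vs non-accepting: {s1,s3} | {s0,s4,s5,s6}.
Split {s0,s4,s5,s6} by δ(·,a) → {s0,s5} and {s4,s6}.
Split {s4,s6} by δ(·,b) → {s4} and {s6}.
The partition is now stable with 4 blocks: {s1,s3} | {s0,s5} | {s4} | {s6}.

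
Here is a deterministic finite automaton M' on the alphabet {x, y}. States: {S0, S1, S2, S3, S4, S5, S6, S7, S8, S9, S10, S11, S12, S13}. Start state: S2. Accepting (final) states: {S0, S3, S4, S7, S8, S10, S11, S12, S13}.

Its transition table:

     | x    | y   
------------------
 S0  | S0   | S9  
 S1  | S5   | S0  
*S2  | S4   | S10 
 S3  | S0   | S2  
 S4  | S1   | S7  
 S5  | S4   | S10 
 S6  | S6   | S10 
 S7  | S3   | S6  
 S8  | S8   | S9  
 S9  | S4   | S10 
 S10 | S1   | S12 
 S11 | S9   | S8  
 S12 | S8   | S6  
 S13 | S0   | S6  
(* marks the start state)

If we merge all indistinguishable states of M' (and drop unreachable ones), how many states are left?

6

First remove the unreachable states {S11,S13}; 12 states remain.
Start with accepting vs non-accepting: {S0,S3,S4,S7,S8,S10,S12} | {S1,S2,S5,S6,S9}.
Split {S0,S3,S4,S7,S8,S10,S12} by δ(·,x) → {S0,S3,S7,S8,S12} and {S4,S10}.
On input x, block {S1,S2,S5,S6,S9} splits into {S2,S5,S9} and {S1,S6}.
Split {S0,S3,S7,S8,S12} by δ(·,y) → {S0,S3,S8} and {S7,S12}.
On input x, block {S1,S6} splits into {S1} and {S6}.
Stable partition: {S0,S3,S8} | {S2,S5,S9} | {S4,S10} | {S1} | {S7,S12} | {S6} — 6 equivalence classes.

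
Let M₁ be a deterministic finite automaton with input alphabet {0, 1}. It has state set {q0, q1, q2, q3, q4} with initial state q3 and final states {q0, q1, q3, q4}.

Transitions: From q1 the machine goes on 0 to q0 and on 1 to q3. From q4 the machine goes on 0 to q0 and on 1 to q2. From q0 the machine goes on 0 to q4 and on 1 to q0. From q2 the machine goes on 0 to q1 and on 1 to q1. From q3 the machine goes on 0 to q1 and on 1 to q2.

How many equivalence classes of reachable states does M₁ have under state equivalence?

All states are reachable from the start state.
Initial partition by acceptance: {q0,q1,q3,q4} | {q2}.
On input 1, block {q0,q1,q3,q4} splits into {q0,q1} and {q3,q4}.
Split {q0,q1} by δ(·,0) → {q0} and {q1}.
Split {q3,q4} by δ(·,0) → {q3} and {q4}.
No further refinement is possible. Final partition (5 blocks): {q0} | {q2} | {q3} | {q1} | {q4}.

5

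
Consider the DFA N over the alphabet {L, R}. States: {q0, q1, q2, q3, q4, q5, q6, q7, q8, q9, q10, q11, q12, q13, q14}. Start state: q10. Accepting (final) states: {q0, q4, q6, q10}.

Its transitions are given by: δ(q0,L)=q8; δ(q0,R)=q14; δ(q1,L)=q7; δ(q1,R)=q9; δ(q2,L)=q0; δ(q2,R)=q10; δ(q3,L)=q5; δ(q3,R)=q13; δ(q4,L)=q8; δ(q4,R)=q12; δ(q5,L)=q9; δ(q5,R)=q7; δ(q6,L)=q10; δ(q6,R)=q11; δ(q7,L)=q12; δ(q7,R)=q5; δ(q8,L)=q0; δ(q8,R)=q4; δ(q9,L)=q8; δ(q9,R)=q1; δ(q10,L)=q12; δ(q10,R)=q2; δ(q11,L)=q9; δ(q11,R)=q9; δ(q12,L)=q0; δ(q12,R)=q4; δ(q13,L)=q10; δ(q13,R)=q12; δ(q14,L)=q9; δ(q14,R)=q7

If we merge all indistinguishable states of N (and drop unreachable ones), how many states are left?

5

First remove the unreachable states {q3,q6,q11,q13}; 11 states remain.
Initial partition by acceptance: {q0,q4,q10} | {q1,q2,q5,q7,q8,q9,q12,q14}.
Refine {q1,q2,q5,q7,q8,q9,q12,q14} on symbol L: members go to different blocks, giving {q1,q5,q7,q9,q14} and {q2,q8,q12}.
On input R, block {q0,q4,q10} splits into {q4,q10} and {q0}.
On input L, block {q1,q5,q7,q9,q14} splits into {q1,q5,q14} and {q7,q9}.
No further refinement is possible. Final partition (5 blocks): {q4,q10} | {q1,q5,q14} | {q2,q8,q12} | {q0} | {q7,q9}.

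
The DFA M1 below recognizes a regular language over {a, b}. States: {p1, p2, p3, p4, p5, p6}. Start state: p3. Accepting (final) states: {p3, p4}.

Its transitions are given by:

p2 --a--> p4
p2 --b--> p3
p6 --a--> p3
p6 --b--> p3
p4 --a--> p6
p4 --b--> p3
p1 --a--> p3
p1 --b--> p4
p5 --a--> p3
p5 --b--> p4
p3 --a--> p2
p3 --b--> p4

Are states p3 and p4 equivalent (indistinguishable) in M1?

States {p1,p5} cannot be reached from the start state, so discard them.
P0 = {p3,p4} | {p2,p6}.
The partition is now stable with 2 blocks: {p3,p4} | {p2,p6}.
p3 and p4 lie in the same block of the stable partition, so they are equivalent — no string distinguishes them.

Yes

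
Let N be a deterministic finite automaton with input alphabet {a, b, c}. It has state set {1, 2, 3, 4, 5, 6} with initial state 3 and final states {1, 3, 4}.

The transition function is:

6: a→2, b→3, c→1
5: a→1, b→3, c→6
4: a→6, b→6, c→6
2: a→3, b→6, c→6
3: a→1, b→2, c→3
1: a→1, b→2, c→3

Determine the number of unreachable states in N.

2

No path from 3 leads to 4, 5; the other 4 states are all reachable.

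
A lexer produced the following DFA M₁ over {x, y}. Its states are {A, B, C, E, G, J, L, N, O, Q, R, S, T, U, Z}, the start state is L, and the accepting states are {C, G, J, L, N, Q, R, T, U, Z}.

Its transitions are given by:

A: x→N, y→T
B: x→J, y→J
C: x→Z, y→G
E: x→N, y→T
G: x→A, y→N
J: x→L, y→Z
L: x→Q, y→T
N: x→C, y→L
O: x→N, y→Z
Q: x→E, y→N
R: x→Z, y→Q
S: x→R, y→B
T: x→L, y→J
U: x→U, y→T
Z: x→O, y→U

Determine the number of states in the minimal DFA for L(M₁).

States {B,R,S} cannot be reached from the start state, so discard them.
Initial partition by acceptance: {C,G,J,L,N,Q,T,U,Z} | {A,E,O}.
On input x, block {C,G,J,L,N,Q,T,U,Z} splits into {C,J,L,N,T,U} and {G,Q,Z}.
On input x, block {C,J,L,N,T,U} splits into {J,N,T,U} and {C,L}.
Split {J,N,T,U} by δ(·,x) → {J,N,T} and {U}.
Split {J,N,T} by δ(·,y) → {J} and {T} and {N}.
On input y, block {A,E,O} splits into {A,E} and {O}.
On input x, block {G,Q,Z} splits into {G,Q} and {Z}.
Split {C,L} by δ(·,x) → {L} and {C}.
The partition is now stable with 10 blocks: {J} | {A,E} | {G,Q} | {L} | {U} | {T} | {N} | {O} | {Z} | {C}.

10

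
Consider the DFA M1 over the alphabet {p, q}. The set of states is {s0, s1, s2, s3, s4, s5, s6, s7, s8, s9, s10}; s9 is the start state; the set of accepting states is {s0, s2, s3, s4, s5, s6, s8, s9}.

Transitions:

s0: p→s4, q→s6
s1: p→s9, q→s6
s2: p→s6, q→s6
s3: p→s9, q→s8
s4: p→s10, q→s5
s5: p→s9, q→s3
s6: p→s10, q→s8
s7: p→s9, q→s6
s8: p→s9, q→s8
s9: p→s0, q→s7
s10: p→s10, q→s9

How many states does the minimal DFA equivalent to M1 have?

6

First remove the unreachable states {s1,s2}; 9 states remain.
Start with accepting vs non-accepting: {s0,s3,s4,s5,s6,s8,s9} | {s7,s10}.
Refine {s0,s3,s4,s5,s6,s8,s9} on symbol p: members go to different blocks, giving {s0,s3,s5,s8,s9} and {s4,s6}.
Refine {s0,s3,s5,s8,s9} on symbol p: members go to different blocks, giving {s3,s5,s8,s9} and {s0}.
Split {s3,s5,s8,s9} by δ(·,p) → {s3,s5,s8} and {s9}.
On input p, block {s7,s10} splits into {s7} and {s10}.
No further refinement is possible. Final partition (6 blocks): {s3,s5,s8} | {s7} | {s4,s6} | {s0} | {s9} | {s10}.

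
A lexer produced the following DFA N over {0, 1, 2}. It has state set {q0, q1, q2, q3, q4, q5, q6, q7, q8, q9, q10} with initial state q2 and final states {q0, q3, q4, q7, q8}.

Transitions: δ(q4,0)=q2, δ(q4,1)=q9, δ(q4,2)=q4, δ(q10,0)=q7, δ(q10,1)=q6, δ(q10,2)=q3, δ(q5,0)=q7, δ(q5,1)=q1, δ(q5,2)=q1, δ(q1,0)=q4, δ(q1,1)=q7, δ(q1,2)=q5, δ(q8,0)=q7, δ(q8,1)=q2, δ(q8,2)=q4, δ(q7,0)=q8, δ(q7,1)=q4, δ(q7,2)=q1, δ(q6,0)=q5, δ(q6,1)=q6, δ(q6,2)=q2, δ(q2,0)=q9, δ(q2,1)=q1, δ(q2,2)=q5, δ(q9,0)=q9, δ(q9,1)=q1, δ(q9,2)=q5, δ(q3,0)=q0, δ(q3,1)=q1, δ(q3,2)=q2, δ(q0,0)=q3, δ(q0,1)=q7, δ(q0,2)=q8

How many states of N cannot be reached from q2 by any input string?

BFS from q2 reaches {q1, q2, q4, q5, q7, q8, q9}; the 4 state(s) q0, q3, q6, q10 are never visited.

4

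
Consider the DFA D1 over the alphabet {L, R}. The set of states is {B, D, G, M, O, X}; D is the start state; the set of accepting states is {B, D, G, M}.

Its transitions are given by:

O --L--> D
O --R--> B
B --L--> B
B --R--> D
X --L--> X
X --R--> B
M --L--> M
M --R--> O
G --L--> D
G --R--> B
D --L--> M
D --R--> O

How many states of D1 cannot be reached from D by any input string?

No path from D leads to G, X; the other 4 states are all reachable.

2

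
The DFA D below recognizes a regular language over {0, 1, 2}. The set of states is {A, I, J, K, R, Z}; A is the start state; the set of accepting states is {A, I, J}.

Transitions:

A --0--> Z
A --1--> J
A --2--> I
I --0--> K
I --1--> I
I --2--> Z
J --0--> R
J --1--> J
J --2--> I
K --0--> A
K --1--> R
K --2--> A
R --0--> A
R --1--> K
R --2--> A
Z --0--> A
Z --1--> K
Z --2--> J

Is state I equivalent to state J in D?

No

Start with accepting vs non-accepting: {A,I,J} | {K,R,Z}.
Refine {A,I,J} on symbol 2: members go to different blocks, giving {A,J} and {I}.
Stable partition: {A,J} | {K,R,Z} | {I} — 3 equivalence classes.
I and J end up in different blocks, so they are distinguishable. For instance, the string '2' is accepted from only J.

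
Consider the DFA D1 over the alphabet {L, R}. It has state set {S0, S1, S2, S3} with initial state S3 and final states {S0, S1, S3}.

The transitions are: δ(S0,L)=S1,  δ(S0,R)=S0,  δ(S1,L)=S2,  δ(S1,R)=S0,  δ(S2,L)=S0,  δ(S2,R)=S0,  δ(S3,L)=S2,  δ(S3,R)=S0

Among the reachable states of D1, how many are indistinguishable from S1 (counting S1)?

Every state is reachable, so we keep all 4.
Initial partition by acceptance: {S0,S1,S3} | {S2}.
Refine {S0,S1,S3} on symbol L: members go to different blocks, giving {S1,S3} and {S0}.
The partition is now stable with 3 blocks: {S1,S3} | {S2} | {S0}.
State S1 belongs to the block {S1,S3}, which has 2 states.

2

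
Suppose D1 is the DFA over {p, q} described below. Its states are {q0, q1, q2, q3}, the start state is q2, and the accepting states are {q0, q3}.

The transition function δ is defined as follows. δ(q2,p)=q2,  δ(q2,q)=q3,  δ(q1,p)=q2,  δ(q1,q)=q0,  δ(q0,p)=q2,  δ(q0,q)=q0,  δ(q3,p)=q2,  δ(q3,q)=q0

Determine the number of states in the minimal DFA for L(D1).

States {q1} cannot be reached from the start state, so discard them.
P0 = {q0,q3} | {q2}.
The partition is now stable with 2 blocks: {q0,q3} | {q2}.

2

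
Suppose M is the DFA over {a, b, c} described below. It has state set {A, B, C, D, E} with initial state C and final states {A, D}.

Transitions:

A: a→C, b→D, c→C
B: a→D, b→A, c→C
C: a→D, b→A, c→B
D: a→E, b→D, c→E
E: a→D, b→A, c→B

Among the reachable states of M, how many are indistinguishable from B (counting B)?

Initial partition by acceptance: {A,D} | {B,C,E}.
The partition is now stable with 2 blocks: {A,D} | {B,C,E}.
The equivalence class containing B is {B,C,E}, of size 3.

3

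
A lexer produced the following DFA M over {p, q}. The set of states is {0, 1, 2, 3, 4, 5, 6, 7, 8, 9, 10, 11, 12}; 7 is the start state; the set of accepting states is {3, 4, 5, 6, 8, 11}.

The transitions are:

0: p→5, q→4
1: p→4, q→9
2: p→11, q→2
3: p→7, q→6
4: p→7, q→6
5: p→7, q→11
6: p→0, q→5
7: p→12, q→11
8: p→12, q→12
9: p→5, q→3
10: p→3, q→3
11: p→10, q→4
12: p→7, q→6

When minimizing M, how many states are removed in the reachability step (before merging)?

No path from 7 leads to 1, 2, 8, 9; the other 9 states are all reachable.

4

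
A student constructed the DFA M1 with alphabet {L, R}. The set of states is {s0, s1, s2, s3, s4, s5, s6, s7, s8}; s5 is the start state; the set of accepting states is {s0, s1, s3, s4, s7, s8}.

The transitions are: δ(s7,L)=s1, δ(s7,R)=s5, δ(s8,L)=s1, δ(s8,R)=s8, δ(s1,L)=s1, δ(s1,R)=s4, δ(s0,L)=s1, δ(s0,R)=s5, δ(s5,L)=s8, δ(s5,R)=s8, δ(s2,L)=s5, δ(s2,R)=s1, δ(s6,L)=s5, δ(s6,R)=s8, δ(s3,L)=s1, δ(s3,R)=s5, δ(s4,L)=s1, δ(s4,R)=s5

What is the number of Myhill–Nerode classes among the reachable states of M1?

Reachable states from the start: {s1,s4,s5,s8}. Unreachable: {s0,s2,s3,s6,s7} — drop them.
Initial partition by acceptance: {s1,s4,s8} | {s5}.
Refine {s1,s4,s8} on symbol R: members go to different blocks, giving {s1,s8} and {s4}.
Refine {s1,s8} on symbol R: members go to different blocks, giving {s1} and {s8}.
Stable partition: {s1} | {s5} | {s4} | {s8} — 4 equivalence classes.

4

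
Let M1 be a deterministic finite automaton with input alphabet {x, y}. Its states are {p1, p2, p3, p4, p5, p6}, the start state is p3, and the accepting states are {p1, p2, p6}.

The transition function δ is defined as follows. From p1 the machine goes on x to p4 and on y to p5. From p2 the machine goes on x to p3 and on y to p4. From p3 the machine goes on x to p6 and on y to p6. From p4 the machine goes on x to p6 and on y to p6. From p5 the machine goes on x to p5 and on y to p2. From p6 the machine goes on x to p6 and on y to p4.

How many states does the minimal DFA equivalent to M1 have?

2

Reachable states from the start: {p3,p4,p6}. Unreachable: {p1,p2,p5} — drop them.
Start with accepting vs non-accepting: {p6} | {p3,p4}.
No further refinement is possible. Final partition (2 blocks): {p6} | {p3,p4}.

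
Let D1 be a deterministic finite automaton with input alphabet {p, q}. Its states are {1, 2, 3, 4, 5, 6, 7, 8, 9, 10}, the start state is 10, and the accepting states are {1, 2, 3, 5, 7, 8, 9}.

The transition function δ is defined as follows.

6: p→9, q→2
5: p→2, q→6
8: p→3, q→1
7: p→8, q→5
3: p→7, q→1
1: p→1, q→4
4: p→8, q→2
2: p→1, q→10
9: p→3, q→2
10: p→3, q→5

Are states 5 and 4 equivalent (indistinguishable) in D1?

Every state is reachable, so we keep all 10.
P0 = {1,2,3,5,7,8,9} | {4,6,10}.
On input q, block {1,2,3,5,7,8,9} splits into {3,7,8,9} and {1,2,5}.
The partition is now stable with 3 blocks: {3,7,8,9} | {4,6,10} | {1,2,5}.
5 and 4 end up in different blocks, so they are distinguishable. For instance, the string 'ε' is accepted from only 5.

No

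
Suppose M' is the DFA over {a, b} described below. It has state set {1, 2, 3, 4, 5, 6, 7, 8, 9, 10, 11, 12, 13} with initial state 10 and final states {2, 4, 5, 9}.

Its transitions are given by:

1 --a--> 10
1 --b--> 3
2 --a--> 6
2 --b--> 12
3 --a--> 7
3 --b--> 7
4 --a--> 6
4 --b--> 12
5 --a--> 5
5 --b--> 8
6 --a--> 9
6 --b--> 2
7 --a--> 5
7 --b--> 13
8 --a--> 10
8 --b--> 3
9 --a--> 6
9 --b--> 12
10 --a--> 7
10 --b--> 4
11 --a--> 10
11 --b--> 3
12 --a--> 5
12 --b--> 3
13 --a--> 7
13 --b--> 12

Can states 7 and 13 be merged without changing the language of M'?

No

Reachable states from the start: {2,3,4,5,6,7,8,9,10,12,13}. Unreachable: {1,11} — drop them.
Start with accepting vs non-accepting: {2,4,5,9} | {3,6,7,8,10,12,13}.
Split {2,4,5,9} by δ(·,a) → {2,4,9} and {5}.
On input a, block {3,6,7,8,10,12,13} splits into {3,8,10,13} and {7,12} and {6}.
On input a, block {3,8,10,13} splits into {3,10,13} and {8}.
On input b, block {3,10,13} splits into {3,13} and {10}.
The partition is now stable with 7 blocks: {2,4,9} | {3,13} | {5} | {7,12} | {6} | {8} | {10}.
7 and 13 end up in different blocks, so they are distinguishable. For instance, the string 'a' is accepted from only 7.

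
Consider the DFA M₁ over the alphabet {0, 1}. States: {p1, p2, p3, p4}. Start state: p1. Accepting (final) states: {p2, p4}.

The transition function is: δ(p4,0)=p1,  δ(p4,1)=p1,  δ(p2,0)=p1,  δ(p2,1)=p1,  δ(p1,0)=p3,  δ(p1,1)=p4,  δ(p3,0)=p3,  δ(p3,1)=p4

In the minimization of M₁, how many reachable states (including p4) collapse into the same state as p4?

1

Reachable states from the start: {p1,p3,p4}. Unreachable: {p2} — drop them.
Start with accepting vs non-accepting: {p4} | {p1,p3}.
No further refinement is possible. Final partition (2 blocks): {p4} | {p1,p3}.
State p4 belongs to the block {p4}, which has 1 states.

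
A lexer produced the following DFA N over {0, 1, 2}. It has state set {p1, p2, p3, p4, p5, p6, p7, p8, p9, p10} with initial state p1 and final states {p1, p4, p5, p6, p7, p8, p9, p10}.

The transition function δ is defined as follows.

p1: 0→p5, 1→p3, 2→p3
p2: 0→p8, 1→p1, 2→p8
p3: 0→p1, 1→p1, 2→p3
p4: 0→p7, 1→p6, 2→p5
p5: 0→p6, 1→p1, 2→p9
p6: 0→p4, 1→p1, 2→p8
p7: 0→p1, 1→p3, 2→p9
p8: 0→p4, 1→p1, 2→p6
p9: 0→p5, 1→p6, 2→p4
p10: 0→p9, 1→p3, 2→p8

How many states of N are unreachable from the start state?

BFS from p1 reaches {p1, p3, p4, p5, p6, p7, p8, p9}; the 2 state(s) p2, p10 are never visited.

2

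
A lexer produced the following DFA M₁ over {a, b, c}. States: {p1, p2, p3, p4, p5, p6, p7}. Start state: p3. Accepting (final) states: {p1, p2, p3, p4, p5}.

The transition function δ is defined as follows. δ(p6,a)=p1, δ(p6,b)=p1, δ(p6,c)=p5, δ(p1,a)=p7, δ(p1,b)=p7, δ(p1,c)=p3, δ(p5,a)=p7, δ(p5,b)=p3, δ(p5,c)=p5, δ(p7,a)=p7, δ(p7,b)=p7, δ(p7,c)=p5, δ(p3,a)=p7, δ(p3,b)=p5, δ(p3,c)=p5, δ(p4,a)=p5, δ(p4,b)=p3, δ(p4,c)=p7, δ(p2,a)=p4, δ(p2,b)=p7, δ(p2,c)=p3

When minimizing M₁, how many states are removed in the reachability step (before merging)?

Starting at p3 and following transitions, the reachable set is {p3, p5, p7}. That leaves p1, p2, p4, p6 unreachable — 4 in total.

4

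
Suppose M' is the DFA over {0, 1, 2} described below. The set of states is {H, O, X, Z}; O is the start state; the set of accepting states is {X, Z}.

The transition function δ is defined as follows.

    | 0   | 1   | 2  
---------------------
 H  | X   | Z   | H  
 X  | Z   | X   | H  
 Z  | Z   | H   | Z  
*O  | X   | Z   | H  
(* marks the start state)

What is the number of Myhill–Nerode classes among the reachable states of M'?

All states are reachable from the start state.
P0 = {X,Z} | {H,O}.
Split {X,Z} by δ(·,1) → {Z} and {X}.
The partition is now stable with 3 blocks: {Z} | {H,O} | {X}.

3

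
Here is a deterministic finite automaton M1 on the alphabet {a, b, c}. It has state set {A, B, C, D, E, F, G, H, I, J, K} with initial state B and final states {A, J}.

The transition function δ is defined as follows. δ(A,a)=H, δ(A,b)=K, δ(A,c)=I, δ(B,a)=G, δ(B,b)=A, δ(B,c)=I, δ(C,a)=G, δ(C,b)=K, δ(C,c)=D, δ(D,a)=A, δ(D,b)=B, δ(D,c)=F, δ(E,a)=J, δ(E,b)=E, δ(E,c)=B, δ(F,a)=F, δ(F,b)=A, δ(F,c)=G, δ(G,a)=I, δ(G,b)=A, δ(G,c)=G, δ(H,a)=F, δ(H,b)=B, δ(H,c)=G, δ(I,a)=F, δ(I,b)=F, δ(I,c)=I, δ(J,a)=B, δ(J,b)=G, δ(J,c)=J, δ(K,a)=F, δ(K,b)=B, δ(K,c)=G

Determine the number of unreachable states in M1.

4

Starting at B and following transitions, the reachable set is {A, B, F, G, H, I, K}. That leaves C, D, E, J unreachable — 4 in total.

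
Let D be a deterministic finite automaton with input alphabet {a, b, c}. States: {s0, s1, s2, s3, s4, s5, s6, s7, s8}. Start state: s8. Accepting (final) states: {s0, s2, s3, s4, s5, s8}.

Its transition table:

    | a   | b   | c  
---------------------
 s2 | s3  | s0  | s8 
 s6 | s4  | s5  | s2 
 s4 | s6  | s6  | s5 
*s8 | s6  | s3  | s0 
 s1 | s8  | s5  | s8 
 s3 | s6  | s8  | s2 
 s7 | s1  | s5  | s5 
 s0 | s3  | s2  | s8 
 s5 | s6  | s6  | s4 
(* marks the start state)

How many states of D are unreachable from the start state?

BFS from s8 reaches {s0, s2, s3, s4, s5, s6, s8}; the 2 state(s) s1, s7 are never visited.

2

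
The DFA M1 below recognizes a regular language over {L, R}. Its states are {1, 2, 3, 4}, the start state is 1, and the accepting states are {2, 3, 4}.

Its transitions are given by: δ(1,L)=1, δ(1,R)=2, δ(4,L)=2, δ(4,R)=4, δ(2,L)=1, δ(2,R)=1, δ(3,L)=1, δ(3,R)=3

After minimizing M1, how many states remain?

Reachable states from the start: {1,2}. Unreachable: {3,4} — drop them.
P0 = {2} | {1}.
Stable partition: {2} | {1} — 2 equivalence classes.

2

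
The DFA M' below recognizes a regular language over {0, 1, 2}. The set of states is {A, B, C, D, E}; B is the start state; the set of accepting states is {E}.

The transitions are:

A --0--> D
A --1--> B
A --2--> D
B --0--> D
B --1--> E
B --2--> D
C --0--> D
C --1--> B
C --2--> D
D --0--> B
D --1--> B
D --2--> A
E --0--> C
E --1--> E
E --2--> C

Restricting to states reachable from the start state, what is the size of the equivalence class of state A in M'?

2

All states are reachable from the start state.
Start with accepting vs non-accepting: {E} | {A,B,C,D}.
Refine {A,B,C,D} on symbol 1: members go to different blocks, giving {A,C,D} and {B}.
Split {A,C,D} by δ(·,0) → {A,C} and {D}.
No further refinement is possible. Final partition (4 blocks): {E} | {A,C} | {B} | {D}.
State A belongs to the block {A,C}, which has 2 states.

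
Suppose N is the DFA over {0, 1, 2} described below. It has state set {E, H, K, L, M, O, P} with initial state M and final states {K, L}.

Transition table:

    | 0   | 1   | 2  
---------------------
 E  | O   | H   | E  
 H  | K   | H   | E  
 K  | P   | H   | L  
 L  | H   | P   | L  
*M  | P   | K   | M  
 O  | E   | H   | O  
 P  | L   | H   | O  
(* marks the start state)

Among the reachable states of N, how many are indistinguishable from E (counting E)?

2

Initial partition by acceptance: {K,L} | {E,H,M,O,P}.
Split {E,H,M,O,P} by δ(·,0) → {E,M,O} and {H,P}.
On input 0, block {E,M,O} splits into {E,O} and {M}.
Stable partition: {K,L} | {E,O} | {H,P} | {M} — 4 equivalence classes.
The equivalence class containing E is {E,O}, of size 2.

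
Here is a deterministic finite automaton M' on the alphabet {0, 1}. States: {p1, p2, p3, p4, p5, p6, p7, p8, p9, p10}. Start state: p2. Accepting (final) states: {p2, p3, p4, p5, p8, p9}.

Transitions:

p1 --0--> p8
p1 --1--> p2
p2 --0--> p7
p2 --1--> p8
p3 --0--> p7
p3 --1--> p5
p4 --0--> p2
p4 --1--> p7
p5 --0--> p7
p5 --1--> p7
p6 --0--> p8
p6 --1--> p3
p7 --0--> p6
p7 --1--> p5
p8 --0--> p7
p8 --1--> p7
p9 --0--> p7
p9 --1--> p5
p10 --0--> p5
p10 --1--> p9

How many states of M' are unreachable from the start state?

4

Starting at p2 and following transitions, the reachable set is {p2, p3, p5, p6, p7, p8}. That leaves p1, p4, p9, p10 unreachable — 4 in total.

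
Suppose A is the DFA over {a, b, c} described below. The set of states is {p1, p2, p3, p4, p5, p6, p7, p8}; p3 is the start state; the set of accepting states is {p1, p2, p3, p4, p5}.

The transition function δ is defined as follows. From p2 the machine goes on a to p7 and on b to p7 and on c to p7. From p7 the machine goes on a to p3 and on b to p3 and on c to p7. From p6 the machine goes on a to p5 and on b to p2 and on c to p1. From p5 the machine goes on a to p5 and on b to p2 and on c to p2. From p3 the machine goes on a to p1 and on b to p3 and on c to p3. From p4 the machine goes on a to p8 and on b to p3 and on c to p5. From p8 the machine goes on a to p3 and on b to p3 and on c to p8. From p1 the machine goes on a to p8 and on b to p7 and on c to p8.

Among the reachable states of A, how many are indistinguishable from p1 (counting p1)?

First remove the unreachable states {p2,p4,p5,p6}; 4 states remain.
Start with accepting vs non-accepting: {p1,p3} | {p7,p8}.
On input a, block {p1,p3} splits into {p1} and {p3}.
Stable partition: {p1} | {p7,p8} | {p3} — 3 equivalence classes.
The equivalence class containing p1 is {p1}, of size 1.

1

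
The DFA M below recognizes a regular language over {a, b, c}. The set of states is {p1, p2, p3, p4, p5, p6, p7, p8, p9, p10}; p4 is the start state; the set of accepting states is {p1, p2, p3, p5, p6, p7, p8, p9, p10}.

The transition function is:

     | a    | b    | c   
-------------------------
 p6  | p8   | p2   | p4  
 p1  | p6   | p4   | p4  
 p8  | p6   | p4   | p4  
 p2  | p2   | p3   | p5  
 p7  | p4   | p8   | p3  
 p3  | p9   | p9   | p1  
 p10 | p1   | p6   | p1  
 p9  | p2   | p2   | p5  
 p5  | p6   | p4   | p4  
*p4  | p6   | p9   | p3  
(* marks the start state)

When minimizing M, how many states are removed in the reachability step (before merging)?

No path from p4 leads to p7, p10; the other 8 states are all reachable.

2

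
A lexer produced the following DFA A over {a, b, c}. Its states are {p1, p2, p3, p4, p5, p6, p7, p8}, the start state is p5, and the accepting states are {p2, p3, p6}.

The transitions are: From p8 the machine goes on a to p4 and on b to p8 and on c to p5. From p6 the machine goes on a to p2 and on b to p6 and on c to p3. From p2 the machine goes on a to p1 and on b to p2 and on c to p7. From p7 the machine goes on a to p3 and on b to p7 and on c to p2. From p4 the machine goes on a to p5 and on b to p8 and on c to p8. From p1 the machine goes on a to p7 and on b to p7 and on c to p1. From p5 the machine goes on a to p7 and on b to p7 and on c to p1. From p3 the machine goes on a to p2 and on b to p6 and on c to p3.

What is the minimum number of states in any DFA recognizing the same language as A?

4

Reachable states from the start: {p1,p2,p3,p5,p6,p7}. Unreachable: {p4,p8} — drop them.
Start with accepting vs non-accepting: {p2,p3,p6} | {p1,p5,p7}.
Split {p2,p3,p6} by δ(·,a) → {p3,p6} and {p2}.
Refine {p1,p5,p7} on symbol a: members go to different blocks, giving {p1,p5} and {p7}.
The partition is now stable with 4 blocks: {p3,p6} | {p1,p5} | {p2} | {p7}.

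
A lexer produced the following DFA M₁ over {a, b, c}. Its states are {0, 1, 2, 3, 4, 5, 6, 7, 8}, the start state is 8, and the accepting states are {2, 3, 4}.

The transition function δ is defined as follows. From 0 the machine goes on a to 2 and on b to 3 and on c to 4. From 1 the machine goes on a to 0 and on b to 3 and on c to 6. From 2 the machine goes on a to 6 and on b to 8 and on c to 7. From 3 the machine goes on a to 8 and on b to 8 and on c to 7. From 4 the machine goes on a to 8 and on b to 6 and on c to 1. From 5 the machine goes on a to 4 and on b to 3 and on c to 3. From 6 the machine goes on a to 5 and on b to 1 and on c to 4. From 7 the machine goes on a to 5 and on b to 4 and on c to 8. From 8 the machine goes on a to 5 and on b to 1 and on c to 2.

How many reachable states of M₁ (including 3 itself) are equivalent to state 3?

3

All states are reachable from the start state.
Start with accepting vs non-accepting: {2,3,4} | {0,1,5,6,7,8}.
On input a, block {0,1,5,6,7,8} splits into {1,6,7,8} and {0,5}.
Split {1,6,7,8} by δ(·,b) → {1,7} and {6,8}.
No further refinement is possible. Final partition (4 blocks): {2,3,4} | {1,7} | {0,5} | {6,8}.
The equivalence class containing 3 is {2,3,4}, of size 3.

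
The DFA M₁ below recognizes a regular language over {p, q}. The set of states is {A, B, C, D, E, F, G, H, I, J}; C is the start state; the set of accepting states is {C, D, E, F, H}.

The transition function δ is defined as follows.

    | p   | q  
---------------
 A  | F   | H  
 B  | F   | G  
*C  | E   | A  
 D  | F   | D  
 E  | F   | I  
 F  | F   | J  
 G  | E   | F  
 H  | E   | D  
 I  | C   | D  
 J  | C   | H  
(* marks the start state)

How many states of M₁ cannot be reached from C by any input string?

No path from C leads to B, G; the other 8 states are all reachable.

2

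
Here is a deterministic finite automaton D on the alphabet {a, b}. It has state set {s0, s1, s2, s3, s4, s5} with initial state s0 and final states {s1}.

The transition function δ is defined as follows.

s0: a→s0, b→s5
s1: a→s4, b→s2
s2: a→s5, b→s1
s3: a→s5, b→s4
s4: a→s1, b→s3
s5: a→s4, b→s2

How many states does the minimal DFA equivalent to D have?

6

Every state is reachable, so we keep all 6.
Initial partition by acceptance: {s1} | {s0,s2,s3,s4,s5}.
Split {s0,s2,s3,s4,s5} by δ(·,a) → {s0,s2,s3,s5} and {s4}.
Refine {s0,s2,s3,s5} on symbol a: members go to different blocks, giving {s0,s2,s3} and {s5}.
Split {s0,s2,s3} by δ(·,a) → {s2,s3} and {s0}.
On input b, block {s2,s3} splits into {s2} and {s3}.
No further refinement is possible. Final partition (6 blocks): {s1} | {s2} | {s4} | {s5} | {s0} | {s3}.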